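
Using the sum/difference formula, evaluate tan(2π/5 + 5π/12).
tan(2π/5 + 5π/12) = (tan 2π/5 + tan 5π/12)/(1 - tan 2π/5 tan 5π/12) = -0.6494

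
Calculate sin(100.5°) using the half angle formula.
sin(100.5°) = √((1 - cos 201°)/2) = 0.9833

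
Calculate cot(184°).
cot(184°) = 14.3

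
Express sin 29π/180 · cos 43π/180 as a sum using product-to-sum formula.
sin 29π/180 cos 43π/180 = (1/2)[sin(29π/180+43π/180) + sin(29π/180-43π/180)]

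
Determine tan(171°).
tan(171°) = -0.1584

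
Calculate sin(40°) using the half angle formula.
sin(40°) = √((1 - cos 80°)/2) = 0.6428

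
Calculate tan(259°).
tan(259°) = 5.145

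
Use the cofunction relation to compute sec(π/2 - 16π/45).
sec(π/2 - 16π/45) = csc(16π/45) = 1.113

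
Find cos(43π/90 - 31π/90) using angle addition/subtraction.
cos(43π/90 - 31π/90) = cos 43π/90 cos 31π/90 + sin 43π/90 sin 31π/90 = 0.9135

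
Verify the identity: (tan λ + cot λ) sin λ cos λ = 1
LHS = (sin λ/cos λ + cos λ/sin λ) sin λ cos λ = ((sin²λ + cos²λ)/(sin λ cos λ)) · sin λ cos λ = sin²λ + cos²λ = 1 = RHS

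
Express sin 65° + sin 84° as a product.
sin 65° + sin 84° = 2 sin(74.5°) cos(-9.5°)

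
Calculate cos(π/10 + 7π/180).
cos(π/10 + 7π/180) = cos π/10 cos 7π/180 - sin π/10 sin 7π/180 = 0.9063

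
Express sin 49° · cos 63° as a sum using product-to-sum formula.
sin 49° cos 63° = (1/2)[sin(49°+63°) + sin(49°-63°)]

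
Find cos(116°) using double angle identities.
cos(116°) = cos²58° - sin²58° = -0.4384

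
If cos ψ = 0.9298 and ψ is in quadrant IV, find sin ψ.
sin ψ = -0.3681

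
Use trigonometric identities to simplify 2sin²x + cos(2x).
2sin²x + cos(2x) = 1 (using Double angle)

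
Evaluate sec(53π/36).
sec(53π/36) = -11.47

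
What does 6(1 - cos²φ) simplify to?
6(1 - cos²φ) = 6(sin²φ) (using Pythagorean identity)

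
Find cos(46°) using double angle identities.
cos(46°) = cos²23° - sin²23° = 0.6947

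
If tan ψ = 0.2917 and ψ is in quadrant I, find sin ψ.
sin ψ = 0.28 (using tan²ψ + 1 = sec²ψ)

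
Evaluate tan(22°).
tan(22°) = 0.404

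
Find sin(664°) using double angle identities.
sin(664°) = 2 sin 332° cos 332° = -0.829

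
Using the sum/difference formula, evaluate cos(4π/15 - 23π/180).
cos(4π/15 - 23π/180) = cos 4π/15 cos 23π/180 + sin 4π/15 sin 23π/180 = 0.9063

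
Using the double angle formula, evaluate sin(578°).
sin(578°) = 2 sin 289° cos 289° = -0.6157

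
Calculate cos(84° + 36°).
cos(84° + 36°) = cos 84° cos 36° - sin 84° sin 36° = -1/2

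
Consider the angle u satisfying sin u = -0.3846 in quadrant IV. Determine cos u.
cos u = √(1 - sin²u) = 0.9231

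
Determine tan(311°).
tan(311°) = -1.15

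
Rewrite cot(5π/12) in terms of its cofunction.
cot(5π/12) = tan(π/2 - 5π/12) = tan(π/12)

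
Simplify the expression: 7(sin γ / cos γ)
7(sin γ / cos γ) = 7(tan γ) (using Quotient identity)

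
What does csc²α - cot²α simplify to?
csc²α - cot²α = 1 (using Pythagorean identity)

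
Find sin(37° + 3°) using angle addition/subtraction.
sin(37° + 3°) = sin 37° cos 3° + cos 37° sin 3° = 0.6428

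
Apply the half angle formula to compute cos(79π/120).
cos(79π/120) = -√((1 + cos 79π/60)/2) = -0.4772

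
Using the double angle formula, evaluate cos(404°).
cos(404°) = cos²202° - sin²202° = 0.7193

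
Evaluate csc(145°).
csc(145°) = 1.743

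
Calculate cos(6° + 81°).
cos(6° + 81°) = cos 6° cos 81° - sin 6° sin 81° = 0.05234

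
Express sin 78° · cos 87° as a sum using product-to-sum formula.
sin 78° cos 87° = (1/2)[sin(78°+87°) + sin(78°-87°)]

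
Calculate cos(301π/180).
cos(301π/180) = 0.515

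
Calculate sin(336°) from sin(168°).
sin(336°) = 2 sin 168° cos 168° = -0.4067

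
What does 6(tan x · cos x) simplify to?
6(tan x · cos x) = 6(sin x) (using Quotient identity)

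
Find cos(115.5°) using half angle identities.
cos(115.5°) = -√((1 + cos 231°)/2) = -0.4305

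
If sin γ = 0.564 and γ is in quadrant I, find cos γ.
cos γ = 0.8258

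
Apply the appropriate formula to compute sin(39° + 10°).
sin(39° + 10°) = sin 39° cos 10° + cos 39° sin 10° = 0.7547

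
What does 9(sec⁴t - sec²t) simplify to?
9(sec⁴t - sec²t) = 9(tan⁴t + tan²t) (using Pythagorean)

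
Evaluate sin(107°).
sin(107°) = 0.9563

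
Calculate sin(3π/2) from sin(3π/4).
sin(3π/2) = 2 sin 3π/4 cos 3π/4 = -1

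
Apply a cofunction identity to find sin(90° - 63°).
sin(90° - 63°) = cos(63°) = 0.454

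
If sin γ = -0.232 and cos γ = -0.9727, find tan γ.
tan γ = sin γ / cos γ = 0.2385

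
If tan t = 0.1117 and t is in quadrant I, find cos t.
cos t = 0.9938 (using tan²t + 1 = sec²t)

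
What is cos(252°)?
cos(252°) = -0.309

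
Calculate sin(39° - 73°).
sin(39° - 73°) = sin 39° cos 73° - cos 39° sin 73° = -0.5592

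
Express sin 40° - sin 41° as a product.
sin 40° - sin 41° = 2 cos(40.5°) sin(-0.5°)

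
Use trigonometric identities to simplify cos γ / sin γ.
cos γ / sin γ = cot γ (using Quotient identity)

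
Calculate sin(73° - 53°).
sin(73° - 53°) = sin 73° cos 53° - cos 73° sin 53° = 0.342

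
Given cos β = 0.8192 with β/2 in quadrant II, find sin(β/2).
sin(β/2) = ±√((1 - cos β)/2); positive since β/2 ∈ QII, so sin(β/2) = 0.3007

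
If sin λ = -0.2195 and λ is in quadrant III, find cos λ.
cos λ = -0.9756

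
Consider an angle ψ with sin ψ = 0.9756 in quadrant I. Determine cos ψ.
cos ψ = √(1 - sin²ψ) = 0.2196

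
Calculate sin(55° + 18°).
sin(55° + 18°) = sin 55° cos 18° + cos 55° sin 18° = 0.9563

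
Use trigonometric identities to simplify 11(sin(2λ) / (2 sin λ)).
11(sin(2λ) / (2 sin λ)) = 11(cos λ) (using Double angle)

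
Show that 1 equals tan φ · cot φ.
RHS = (sin φ/cos φ) · (cos φ/sin φ) = 1 = LHS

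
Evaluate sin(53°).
sin(53°) = 0.7986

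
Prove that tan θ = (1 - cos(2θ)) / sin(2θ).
RHS = 2sin²θ / (2 sin θ cos θ) = sin θ/cos θ = tan θ = LHS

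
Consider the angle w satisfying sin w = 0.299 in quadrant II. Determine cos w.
cos w = ±√(1 - sin²w) = -0.9543 (negative in QII)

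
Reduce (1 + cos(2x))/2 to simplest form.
(1 + cos(2x))/2 = cos²x (using Power reduction)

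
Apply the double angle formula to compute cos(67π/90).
cos(67π/90) = cos²67π/180 - sin²67π/180 = -0.6947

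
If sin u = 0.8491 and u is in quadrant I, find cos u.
cos u = 0.5282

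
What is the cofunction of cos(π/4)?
cos(π/4) = sin(π/2 - π/4) = sin(π/4)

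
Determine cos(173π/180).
cos(173π/180) = -0.9925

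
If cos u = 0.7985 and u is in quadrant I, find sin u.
sin u = 0.602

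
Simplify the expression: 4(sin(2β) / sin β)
4(sin(2β) / sin β) = 4(2 cos β) (using Double angle)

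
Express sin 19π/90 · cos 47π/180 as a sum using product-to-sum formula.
sin 19π/90 cos 47π/180 = (1/2)[sin(19π/90+47π/180) + sin(19π/90-47π/180)]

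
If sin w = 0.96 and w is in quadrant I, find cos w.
cos w = 0.28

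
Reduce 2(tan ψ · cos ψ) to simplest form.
2(tan ψ · cos ψ) = 2(sin ψ) (using Quotient identity)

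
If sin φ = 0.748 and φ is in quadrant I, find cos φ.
cos φ = 0.6637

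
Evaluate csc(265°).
csc(265°) = -1.004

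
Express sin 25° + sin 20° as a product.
sin 25° + sin 20° = 2 sin(22.5°) cos(2.5°)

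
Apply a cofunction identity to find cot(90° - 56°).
cot(90° - 56°) = tan(56°) = 1.483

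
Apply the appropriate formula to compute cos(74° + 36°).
cos(74° + 36°) = cos 74° cos 36° - sin 74° sin 36° = -0.342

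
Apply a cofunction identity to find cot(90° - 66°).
cot(90° - 66°) = tan(66°) = 2.246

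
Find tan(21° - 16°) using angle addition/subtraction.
tan(21° - 16°) = (tan 21° - tan 16°)/(1 + tan 21° tan 16°) = 0.08749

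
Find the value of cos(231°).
cos(231°) = -0.6293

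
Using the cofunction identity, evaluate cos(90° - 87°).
cos(90° - 87°) = sin(87°) = 0.9986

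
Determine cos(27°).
cos(27°) = 0.891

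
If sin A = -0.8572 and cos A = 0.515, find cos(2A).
cos(2A) = cos²A - sin²A = -0.4696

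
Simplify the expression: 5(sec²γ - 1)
5(sec²γ - 1) = 5(tan²γ) (using Pythagorean identity)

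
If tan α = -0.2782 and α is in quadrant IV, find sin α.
sin α = -0.268 (using tan²α + 1 = sec²α)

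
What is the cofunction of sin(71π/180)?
sin(71π/180) = cos(π/2 - 71π/180) = cos(19π/180)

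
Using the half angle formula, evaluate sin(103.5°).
sin(103.5°) = √((1 - cos 207°)/2) = 0.9724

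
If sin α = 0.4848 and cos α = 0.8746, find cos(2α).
cos(2α) = cos²α - sin²α = 0.5299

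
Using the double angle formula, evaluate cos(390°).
cos(390°) = cos²195° - sin²195° = √3/2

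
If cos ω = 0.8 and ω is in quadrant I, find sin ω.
sin ω = 0.6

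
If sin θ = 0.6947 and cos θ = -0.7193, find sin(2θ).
sin(2θ) = 2 sin θ cos θ = -0.9994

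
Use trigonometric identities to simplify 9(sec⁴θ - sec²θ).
9(sec⁴θ - sec²θ) = 9(tan⁴θ + tan²θ) (using Pythagorean)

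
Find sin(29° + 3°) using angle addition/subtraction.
sin(29° + 3°) = sin 29° cos 3° + cos 29° sin 3° = 0.5299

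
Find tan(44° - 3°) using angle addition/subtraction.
tan(44° - 3°) = (tan 44° - tan 3°)/(1 + tan 44° tan 3°) = 0.8693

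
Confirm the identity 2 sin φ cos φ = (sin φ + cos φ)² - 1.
RHS = sin²φ + 2 sin φ cos φ + cos²φ - 1 = (sin²φ + cos²φ) + 2 sin φ cos φ - 1 = 1 + 2 sin φ cos φ - 1 = 2 sin φ cos φ = LHS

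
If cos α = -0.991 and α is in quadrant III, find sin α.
sin α = -0.1339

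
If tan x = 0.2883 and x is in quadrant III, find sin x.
sin x = -0.277 (using tan²x + 1 = sec²x)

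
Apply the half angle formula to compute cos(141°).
cos(141°) = -√((1 + cos 282°)/2) = -0.7771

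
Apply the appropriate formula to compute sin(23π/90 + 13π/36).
sin(23π/90 + 13π/36) = sin 23π/90 cos 13π/36 + cos 23π/90 sin 13π/36 = 0.9336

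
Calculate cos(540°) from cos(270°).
cos(540°) = cos²270° - sin²270° = -1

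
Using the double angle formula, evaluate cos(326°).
cos(326°) = 1 - 2sin²163° = 0.829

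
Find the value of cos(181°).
cos(181°) = -0.9998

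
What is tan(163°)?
tan(163°) = -0.3057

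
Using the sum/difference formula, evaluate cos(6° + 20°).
cos(6° + 20°) = cos 6° cos 20° - sin 6° sin 20° = 0.8988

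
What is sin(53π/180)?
sin(53π/180) = 0.7986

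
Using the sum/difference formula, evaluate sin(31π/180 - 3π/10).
sin(31π/180 - 3π/10) = sin 31π/180 cos 3π/10 - cos 31π/180 sin 3π/10 = -0.3907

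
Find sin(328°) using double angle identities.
sin(328°) = 2 sin 164° cos 164° = -0.5299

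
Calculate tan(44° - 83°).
tan(44° - 83°) = (tan 44° - tan 83°)/(1 + tan 44° tan 83°) = -0.8098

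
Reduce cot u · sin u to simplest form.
cot u · sin u = cos u (using Quotient identity)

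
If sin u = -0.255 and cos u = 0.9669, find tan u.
tan u = sin u / cos u = -0.2637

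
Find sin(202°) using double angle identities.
sin(202°) = 2 sin 101° cos 101° = -0.3746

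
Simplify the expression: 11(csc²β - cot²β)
11(csc²β - cot²β) = 11 (using Pythagorean identity)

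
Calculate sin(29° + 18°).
sin(29° + 18°) = sin 29° cos 18° + cos 29° sin 18° = 0.7314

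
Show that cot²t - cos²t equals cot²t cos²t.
LHS = cos²t/sin²t - cos²t = cos²t(1/sin²t - 1) = cos²t · (1 - sin²t)/sin²t = cos²t · cos²t/sin²t = cos²t · cot²t = RHS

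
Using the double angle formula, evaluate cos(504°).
cos(504°) = cos²252° - sin²252° = -0.809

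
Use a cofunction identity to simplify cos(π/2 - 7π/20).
cos(π/2 - 7π/20) = sin(7π/20)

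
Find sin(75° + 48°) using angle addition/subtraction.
sin(75° + 48°) = sin 75° cos 48° + cos 75° sin 48° = 0.8387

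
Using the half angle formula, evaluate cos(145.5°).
cos(145.5°) = -√((1 + cos 291°)/2) = -0.8241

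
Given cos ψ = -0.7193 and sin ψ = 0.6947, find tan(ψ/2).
tan(ψ/2) = sin ψ / (1 + cos ψ) = 2.475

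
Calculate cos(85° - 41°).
cos(85° - 41°) = cos 85° cos 41° + sin 85° sin 41° = 0.7193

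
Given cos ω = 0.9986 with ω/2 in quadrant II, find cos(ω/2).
cos(ω/2) = ±√((1 + cos ω)/2); negative since ω/2 ∈ QII, so cos(ω/2) = -0.9996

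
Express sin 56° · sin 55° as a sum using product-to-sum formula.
sin 56° sin 55° = (1/2)[cos(56°-55°) - cos(56°+55°)]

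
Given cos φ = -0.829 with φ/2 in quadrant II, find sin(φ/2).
sin(φ/2) = ±√((1 - cos φ)/2); positive since φ/2 ∈ QII, so sin(φ/2) = 0.9563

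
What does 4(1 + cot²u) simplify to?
4(1 + cot²u) = 4(csc²u) (using Pythagorean identity)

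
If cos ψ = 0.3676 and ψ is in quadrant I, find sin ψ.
sin ψ = 0.93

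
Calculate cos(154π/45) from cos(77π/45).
cos(154π/45) = cos²77π/45 - sin²77π/45 = -0.2419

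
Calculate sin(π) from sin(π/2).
sin(π) = 2 sin π/2 cos π/2 = 0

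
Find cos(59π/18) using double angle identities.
cos(59π/18) = cos²59π/36 - sin²59π/36 = -0.6428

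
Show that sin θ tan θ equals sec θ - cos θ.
RHS = 1/cos θ - cos θ = (1 - cos²θ)/cos θ = sin²θ/cos θ = sin θ · (sin θ/cos θ) = sin θ tan θ = LHS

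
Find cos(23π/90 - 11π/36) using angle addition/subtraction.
cos(23π/90 - 11π/36) = cos 23π/90 cos 11π/36 + sin 23π/90 sin 11π/36 = 0.9877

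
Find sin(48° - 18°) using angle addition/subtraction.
sin(48° - 18°) = sin 48° cos 18° - cos 48° sin 18° = 1/2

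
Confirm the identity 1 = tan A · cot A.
RHS = (sin A/cos A) · (cos A/sin A) = 1 = LHS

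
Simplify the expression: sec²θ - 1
sec²θ - 1 = tan²θ (using Pythagorean identity)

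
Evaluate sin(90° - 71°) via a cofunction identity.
sin(90° - 71°) = cos(71°) = 0.3256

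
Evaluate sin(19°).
sin(19°) = 0.3256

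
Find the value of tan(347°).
tan(347°) = -0.2309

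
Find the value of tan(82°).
tan(82°) = 7.115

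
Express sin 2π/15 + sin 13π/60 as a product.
sin 2π/15 + sin 13π/60 = 2 sin(7π/40) cos(-π/24)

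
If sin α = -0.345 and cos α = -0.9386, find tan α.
tan α = sin α / cos α = 0.3676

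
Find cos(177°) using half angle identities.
cos(177°) = -√((1 + cos 354°)/2) = -0.9986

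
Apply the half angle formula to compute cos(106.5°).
cos(106.5°) = -√((1 + cos 213°)/2) = -0.284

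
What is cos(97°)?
cos(97°) = -0.1219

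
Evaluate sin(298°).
sin(298°) = -0.8829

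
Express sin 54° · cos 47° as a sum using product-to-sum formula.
sin 54° cos 47° = (1/2)[sin(54°+47°) + sin(54°-47°)]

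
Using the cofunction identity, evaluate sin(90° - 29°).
sin(90° - 29°) = cos(29°) = 0.8746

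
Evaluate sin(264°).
sin(264°) = -0.9945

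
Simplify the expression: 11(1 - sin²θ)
11(1 - sin²θ) = 11(cos²θ) (using Pythagorean identity)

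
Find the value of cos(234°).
cos(234°) = -0.5878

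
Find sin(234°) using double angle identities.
sin(234°) = 2 sin 117° cos 117° = -0.809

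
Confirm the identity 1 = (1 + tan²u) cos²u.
RHS = sec²u · cos²u = (1/cos²u) · cos²u = 1 = LHS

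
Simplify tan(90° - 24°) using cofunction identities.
tan(90° - 24°) = cot(24°)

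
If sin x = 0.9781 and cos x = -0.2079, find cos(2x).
cos(2x) = cos²x - sin²x = -0.9135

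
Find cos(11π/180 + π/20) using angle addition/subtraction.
cos(11π/180 + π/20) = cos 11π/180 cos π/20 - sin 11π/180 sin π/20 = 0.9397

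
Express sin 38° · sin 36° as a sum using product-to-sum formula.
sin 38° sin 36° = (1/2)[cos(38°-36°) - cos(38°+36°)]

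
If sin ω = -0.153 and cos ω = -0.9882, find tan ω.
tan ω = sin ω / cos ω = 0.1548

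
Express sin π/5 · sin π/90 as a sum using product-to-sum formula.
sin π/5 sin π/90 = (1/2)[cos(π/5-π/90) - cos(π/5+π/90)]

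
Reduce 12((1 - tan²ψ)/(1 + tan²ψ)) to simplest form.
12((1 - tan²ψ)/(1 + tan²ψ)) = 12(cos(2ψ)) (using Double angle)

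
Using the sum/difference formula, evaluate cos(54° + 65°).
cos(54° + 65°) = cos 54° cos 65° - sin 54° sin 65° = -0.4848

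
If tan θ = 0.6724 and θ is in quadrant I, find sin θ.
sin θ = 0.558 (using tan²θ + 1 = sec²θ)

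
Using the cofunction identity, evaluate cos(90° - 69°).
cos(90° - 69°) = sin(69°) = 0.9336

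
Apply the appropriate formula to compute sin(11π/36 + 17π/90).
sin(11π/36 + 17π/90) = sin 11π/36 cos 17π/90 + cos 11π/36 sin 17π/90 = 0.9998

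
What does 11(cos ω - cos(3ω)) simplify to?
11(cos ω - cos(3ω)) = 11(2 sin(2ω) sin ω) (using Sum-to-product)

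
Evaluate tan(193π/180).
tan(193π/180) = 0.2309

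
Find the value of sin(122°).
sin(122°) = 0.848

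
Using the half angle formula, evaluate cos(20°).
cos(20°) = √((1 + cos 40°)/2) = 0.9397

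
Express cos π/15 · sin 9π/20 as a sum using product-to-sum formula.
cos π/15 sin 9π/20 = (1/2)[sin(π/15+9π/20) - sin(π/15-9π/20)]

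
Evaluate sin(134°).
sin(134°) = 0.7193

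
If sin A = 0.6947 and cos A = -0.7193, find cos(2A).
cos(2A) = cos²A - sin²A = 0.03478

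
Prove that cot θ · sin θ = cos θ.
LHS = (cos θ/sin θ) · sin θ = cos θ = RHS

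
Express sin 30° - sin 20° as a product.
sin 30° - sin 20° = 2 cos(25°) sin(5°)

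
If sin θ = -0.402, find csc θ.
csc θ = 1/sin θ = -2.488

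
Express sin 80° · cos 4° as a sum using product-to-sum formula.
sin 80° cos 4° = (1/2)[sin(80°+4°) + sin(80°-4°)]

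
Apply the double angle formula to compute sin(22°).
sin(22°) = 2 sin 11° cos 11° = 0.3746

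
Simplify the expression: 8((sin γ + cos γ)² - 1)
8((sin γ + cos γ)² - 1) = 8(sin(2γ)) (using Pythagorean + double angle)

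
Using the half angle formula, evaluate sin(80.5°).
sin(80.5°) = √((1 - cos 161°)/2) = 0.9863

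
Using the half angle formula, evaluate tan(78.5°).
tan(78.5°) = sin 157° / (1 + cos 157°) = 4.915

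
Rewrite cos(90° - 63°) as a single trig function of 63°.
cos(90° - 63°) = sin(63°)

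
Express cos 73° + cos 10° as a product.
cos 73° + cos 10° = 2 cos(41.5°) cos(31.5°)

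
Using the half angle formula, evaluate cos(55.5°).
cos(55.5°) = √((1 + cos 111°)/2) = 0.5664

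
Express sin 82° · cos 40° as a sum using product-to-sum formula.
sin 82° cos 40° = (1/2)[sin(82°+40°) + sin(82°-40°)]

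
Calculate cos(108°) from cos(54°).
cos(108°) = cos²54° - sin²54° = -0.309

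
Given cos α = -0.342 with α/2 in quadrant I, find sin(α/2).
sin(α/2) = ±√((1 - cos α)/2); positive since α/2 ∈ QI, so sin(α/2) = 0.8191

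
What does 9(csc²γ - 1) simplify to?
9(csc²γ - 1) = 9(cot²γ) (using Pythagorean identity)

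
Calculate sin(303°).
sin(303°) = -0.8387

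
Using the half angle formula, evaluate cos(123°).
cos(123°) = -√((1 + cos 246°)/2) = -0.5446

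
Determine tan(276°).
tan(276°) = -9.514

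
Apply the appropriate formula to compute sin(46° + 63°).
sin(46° + 63°) = sin 46° cos 63° + cos 46° sin 63° = 0.9455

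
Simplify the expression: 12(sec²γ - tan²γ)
12(sec²γ - tan²γ) = 12 (using Pythagorean identity)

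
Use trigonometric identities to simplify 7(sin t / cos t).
7(sin t / cos t) = 7(tan t) (using Quotient identity)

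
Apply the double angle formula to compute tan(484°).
tan(484°) = 2 tan 242° / (1 - tan²242°) = -1.483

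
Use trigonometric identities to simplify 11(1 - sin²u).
11(1 - sin²u) = 11(cos²u) (using Pythagorean identity)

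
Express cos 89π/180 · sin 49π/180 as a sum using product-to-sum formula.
cos 89π/180 sin 49π/180 = (1/2)[sin(89π/180+49π/180) - sin(89π/180-49π/180)]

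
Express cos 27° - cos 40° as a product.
cos 27° - cos 40° = -2 sin(33.5°) sin(-6.5°)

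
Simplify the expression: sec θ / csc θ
sec θ / csc θ = tan θ (using Reciprocal identities)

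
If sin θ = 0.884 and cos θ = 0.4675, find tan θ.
tan θ = sin θ / cos θ = 1.891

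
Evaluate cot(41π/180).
cot(41π/180) = 1.15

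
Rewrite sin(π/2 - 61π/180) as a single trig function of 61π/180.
sin(π/2 - 61π/180) = cos(61π/180)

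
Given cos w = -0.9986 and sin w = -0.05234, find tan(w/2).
tan(w/2) = sin w / (1 + cos w) = -37.39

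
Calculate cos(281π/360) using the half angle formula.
cos(281π/360) = -√((1 + cos 281π/180)/2) = -0.7716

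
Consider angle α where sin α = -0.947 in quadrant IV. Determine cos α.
cos α = √(1 - sin²α) = 0.3212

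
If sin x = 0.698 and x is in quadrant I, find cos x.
cos x = 0.7161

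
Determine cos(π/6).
cos(π/6) = √3/2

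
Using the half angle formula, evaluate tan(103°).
tan(103°) = sin 206° / (1 + cos 206°) = -4.331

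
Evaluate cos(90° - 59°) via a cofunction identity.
cos(90° - 59°) = sin(59°) = 0.8572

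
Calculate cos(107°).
cos(107°) = -0.2924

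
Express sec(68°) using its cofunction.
sec(68°) = csc(90° - 68°) = csc(22°)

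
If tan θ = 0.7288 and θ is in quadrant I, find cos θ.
cos θ = 0.8081 (using tan²θ + 1 = sec²θ)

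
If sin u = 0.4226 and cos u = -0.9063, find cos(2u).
cos(2u) = cos²u - sin²u = 0.6428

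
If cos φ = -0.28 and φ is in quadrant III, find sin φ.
sin φ = -0.96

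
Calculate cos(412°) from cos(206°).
cos(412°) = 1 - 2sin²206° = 0.6157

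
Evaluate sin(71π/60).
sin(71π/60) = -0.5446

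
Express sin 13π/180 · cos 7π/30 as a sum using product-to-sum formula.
sin 13π/180 cos 7π/30 = (1/2)[sin(13π/180+7π/30) + sin(13π/180-7π/30)]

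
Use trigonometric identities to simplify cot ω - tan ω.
cot ω - tan ω = 2 cot(2ω) (using Double angle)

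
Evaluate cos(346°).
cos(346°) = 0.9703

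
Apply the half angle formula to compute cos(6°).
cos(6°) = √((1 + cos 12°)/2) = 0.9945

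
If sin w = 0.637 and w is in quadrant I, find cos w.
cos w = 0.7709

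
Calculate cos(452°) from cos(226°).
cos(452°) = cos²226° - sin²226° = -0.0349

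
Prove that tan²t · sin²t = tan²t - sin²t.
RHS = sin²t/cos²t - sin²t = sin²t(1/cos²t - 1) = sin²t · (1 - cos²t)/cos²t = sin²t · sin²t/cos²t = sin²t · tan²t = LHS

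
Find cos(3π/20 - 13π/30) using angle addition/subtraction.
cos(3π/20 - 13π/30) = cos 3π/20 cos 13π/30 + sin 3π/20 sin 13π/30 = 0.6293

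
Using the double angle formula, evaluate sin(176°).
sin(176°) = 2 sin 88° cos 88° = 0.06976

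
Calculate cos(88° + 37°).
cos(88° + 37°) = cos 88° cos 37° - sin 88° sin 37° = -0.5736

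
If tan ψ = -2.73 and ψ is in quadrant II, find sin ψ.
sin ψ = 0.939 (using tan²ψ + 1 = sec²ψ)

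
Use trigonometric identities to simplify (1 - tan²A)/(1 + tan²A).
(1 - tan²A)/(1 + tan²A) = cos(2A) (using Double angle)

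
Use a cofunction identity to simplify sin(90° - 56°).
sin(90° - 56°) = cos(56°)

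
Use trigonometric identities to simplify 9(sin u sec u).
9(sin u sec u) = 9(tan u) (using Reciprocal + quotient)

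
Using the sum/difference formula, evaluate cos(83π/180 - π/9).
cos(83π/180 - π/9) = cos 83π/180 cos π/9 + sin 83π/180 sin π/9 = 0.454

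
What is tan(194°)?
tan(194°) = 0.2493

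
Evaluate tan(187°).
tan(187°) = 0.1228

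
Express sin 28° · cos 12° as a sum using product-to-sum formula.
sin 28° cos 12° = (1/2)[sin(28°+12°) + sin(28°-12°)]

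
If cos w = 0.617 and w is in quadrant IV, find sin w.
sin w = -0.787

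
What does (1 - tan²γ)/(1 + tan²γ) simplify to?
(1 - tan²γ)/(1 + tan²γ) = cos(2γ) (using Double angle)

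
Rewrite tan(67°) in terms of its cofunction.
tan(67°) = cot(90° - 67°) = cot(23°)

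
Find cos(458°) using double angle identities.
cos(458°) = cos²229° - sin²229° = -0.1392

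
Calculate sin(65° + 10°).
sin(65° + 10°) = sin 65° cos 10° + cos 65° sin 10° = (√6+√2)/4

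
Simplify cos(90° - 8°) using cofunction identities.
cos(90° - 8°) = sin(8°)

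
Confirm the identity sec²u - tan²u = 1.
LHS = 1/cos²u - sin²u/cos²u = (1 - sin²u)/cos²u = cos²u/cos²u = 1 = RHS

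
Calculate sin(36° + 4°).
sin(36° + 4°) = sin 36° cos 4° + cos 36° sin 4° = 0.6428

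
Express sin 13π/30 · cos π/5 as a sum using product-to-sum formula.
sin 13π/30 cos π/5 = (1/2)[sin(13π/30+π/5) + sin(13π/30-π/5)]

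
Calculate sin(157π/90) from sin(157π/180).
sin(157π/90) = 2 sin 157π/180 cos 157π/180 = -0.7193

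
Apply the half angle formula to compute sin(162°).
sin(162°) = √((1 - cos 324°)/2) = 0.309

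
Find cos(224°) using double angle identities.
cos(224°) = cos²112° - sin²112° = -0.7193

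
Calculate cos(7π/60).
cos(7π/60) = 0.9336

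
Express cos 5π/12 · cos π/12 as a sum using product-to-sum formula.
cos 5π/12 cos π/12 = (1/2)[cos(5π/12-π/12) + cos(5π/12+π/12)]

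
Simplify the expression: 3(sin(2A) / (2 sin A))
3(sin(2A) / (2 sin A)) = 3(cos A) (using Double angle)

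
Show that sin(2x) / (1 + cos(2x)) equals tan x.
LHS = 2 sin x cos x / (2cos²x) = sin x/cos x = tan x = RHS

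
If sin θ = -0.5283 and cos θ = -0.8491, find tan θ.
tan θ = sin θ / cos θ = 0.6222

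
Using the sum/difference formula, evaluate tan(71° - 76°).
tan(71° - 76°) = (tan 71° - tan 76°)/(1 + tan 71° tan 76°) = -0.08749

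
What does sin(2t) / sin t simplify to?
sin(2t) / sin t = 2 cos t (using Double angle)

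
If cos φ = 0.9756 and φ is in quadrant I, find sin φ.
sin φ = 0.2196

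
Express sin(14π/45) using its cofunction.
sin(14π/45) = cos(π/2 - 14π/45) = cos(17π/90)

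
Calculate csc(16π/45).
csc(16π/45) = 1.113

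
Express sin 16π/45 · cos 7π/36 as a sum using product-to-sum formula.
sin 16π/45 cos 7π/36 = (1/2)[sin(16π/45+7π/36) + sin(16π/45-7π/36)]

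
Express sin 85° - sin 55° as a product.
sin 85° - sin 55° = 2 cos(70°) sin(15°)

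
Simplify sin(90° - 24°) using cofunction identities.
sin(90° - 24°) = cos(24°)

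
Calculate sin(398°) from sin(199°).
sin(398°) = 2 sin 199° cos 199° = 0.6157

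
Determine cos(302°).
cos(302°) = 0.5299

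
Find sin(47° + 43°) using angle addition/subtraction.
sin(47° + 43°) = sin 47° cos 43° + cos 47° sin 43° = 1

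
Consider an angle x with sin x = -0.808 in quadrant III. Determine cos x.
cos x = ±√(1 - sin²x) = -0.5892 (negative in QIII)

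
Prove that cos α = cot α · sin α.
RHS = (cos α/sin α) · sin α = cos α = LHS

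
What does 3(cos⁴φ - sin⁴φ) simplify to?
3(cos⁴φ - sin⁴φ) = 3(cos(2φ)) (using Factoring + double angle)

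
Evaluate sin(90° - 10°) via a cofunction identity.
sin(90° - 10°) = cos(10°) = 0.9848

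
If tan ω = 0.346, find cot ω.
cot ω = 1/tan ω = 2.89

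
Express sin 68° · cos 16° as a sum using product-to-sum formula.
sin 68° cos 16° = (1/2)[sin(68°+16°) + sin(68°-16°)]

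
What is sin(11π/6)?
sin(11π/6) = -1/2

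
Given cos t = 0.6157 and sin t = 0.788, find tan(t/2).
tan(t/2) = sin t / (1 + cos t) = 0.4877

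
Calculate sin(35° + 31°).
sin(35° + 31°) = sin 35° cos 31° + cos 35° sin 31° = 0.9135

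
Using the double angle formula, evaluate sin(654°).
sin(654°) = 2 sin 327° cos 327° = -0.9135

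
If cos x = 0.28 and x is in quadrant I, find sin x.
sin x = 0.96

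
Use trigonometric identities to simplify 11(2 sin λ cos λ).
11(2 sin λ cos λ) = 11(sin(2λ)) (using Double angle)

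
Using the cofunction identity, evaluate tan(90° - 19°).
tan(90° - 19°) = cot(19°) = 2.904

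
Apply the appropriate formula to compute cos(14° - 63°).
cos(14° - 63°) = cos 14° cos 63° + sin 14° sin 63° = 0.6561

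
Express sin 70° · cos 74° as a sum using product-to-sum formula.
sin 70° cos 74° = (1/2)[sin(70°+74°) + sin(70°-74°)]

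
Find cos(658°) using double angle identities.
cos(658°) = 2cos²329° - 1 = 0.4695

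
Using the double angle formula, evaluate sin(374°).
sin(374°) = 2 sin 187° cos 187° = 0.2419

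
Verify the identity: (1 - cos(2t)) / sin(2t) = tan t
LHS = 2sin²t / (2 sin t cos t) = sin t/cos t = tan t = RHS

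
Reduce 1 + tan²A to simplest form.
1 + tan²A = sec²A (using Pythagorean identity)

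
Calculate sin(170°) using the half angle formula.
sin(170°) = √((1 - cos 340°)/2) = 0.1736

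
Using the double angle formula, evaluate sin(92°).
sin(92°) = 2 sin 46° cos 46° = 0.9994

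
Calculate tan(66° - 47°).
tan(66° - 47°) = (tan 66° - tan 47°)/(1 + tan 66° tan 47°) = 0.3443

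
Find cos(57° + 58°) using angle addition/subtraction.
cos(57° + 58°) = cos 57° cos 58° - sin 57° sin 58° = -0.4226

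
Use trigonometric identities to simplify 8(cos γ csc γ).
8(cos γ csc γ) = 8(cot γ) (using Reciprocal + quotient)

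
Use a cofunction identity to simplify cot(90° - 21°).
cot(90° - 21°) = tan(21°)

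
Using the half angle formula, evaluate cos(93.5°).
cos(93.5°) = -√((1 + cos 187°)/2) = -0.06105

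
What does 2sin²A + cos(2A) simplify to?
2sin²A + cos(2A) = 1 (using Double angle)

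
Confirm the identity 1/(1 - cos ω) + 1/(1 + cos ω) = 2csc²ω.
LHS = [(1 + cos ω) + (1 - cos ω)] / [(1 - cos ω)(1 + cos ω)] = 2/(1 - cos²ω) = 2/sin²ω = 2csc²ω = RHS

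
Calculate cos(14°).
cos(14°) = 0.9703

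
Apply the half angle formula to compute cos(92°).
cos(92°) = -√((1 + cos 184°)/2) = -0.0349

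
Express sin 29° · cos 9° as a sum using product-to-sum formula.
sin 29° cos 9° = (1/2)[sin(29°+9°) + sin(29°-9°)]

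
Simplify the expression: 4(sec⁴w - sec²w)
4(sec⁴w - sec²w) = 4(tan⁴w + tan²w) (using Pythagorean)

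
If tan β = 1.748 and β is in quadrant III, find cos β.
cos β = -0.4966 (using tan²β + 1 = sec²β)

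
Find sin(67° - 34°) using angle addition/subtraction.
sin(67° - 34°) = sin 67° cos 34° - cos 67° sin 34° = 0.5446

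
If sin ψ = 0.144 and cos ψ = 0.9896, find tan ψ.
tan ψ = sin ψ / cos ψ = 0.1455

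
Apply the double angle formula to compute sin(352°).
sin(352°) = 2 sin 176° cos 176° = -0.1392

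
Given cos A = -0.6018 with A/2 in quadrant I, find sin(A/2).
sin(A/2) = ±√((1 - cos A)/2); positive since A/2 ∈ QI, so sin(A/2) = 0.8949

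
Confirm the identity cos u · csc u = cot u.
LHS = cos u · (1/sin u) = cos u/sin u = cot u = RHS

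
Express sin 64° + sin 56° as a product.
sin 64° + sin 56° = 2 sin(60°) cos(4°)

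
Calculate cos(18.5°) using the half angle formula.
cos(18.5°) = √((1 + cos 37°)/2) = 0.9483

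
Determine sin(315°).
sin(315°) = -√2/2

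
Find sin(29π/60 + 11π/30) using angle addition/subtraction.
sin(29π/60 + 11π/30) = sin 29π/60 cos 11π/30 + cos 29π/60 sin 11π/30 = 0.454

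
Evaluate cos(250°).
cos(250°) = -0.342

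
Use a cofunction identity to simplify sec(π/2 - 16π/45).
sec(π/2 - 16π/45) = csc(16π/45)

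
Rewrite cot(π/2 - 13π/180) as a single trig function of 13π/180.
cot(π/2 - 13π/180) = tan(13π/180)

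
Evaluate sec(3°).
sec(3°) = 1.001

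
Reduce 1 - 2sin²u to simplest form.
1 - 2sin²u = cos(2u) (using Double angle)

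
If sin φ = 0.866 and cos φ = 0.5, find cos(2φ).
cos(2φ) = cos²φ - sin²φ = -0.5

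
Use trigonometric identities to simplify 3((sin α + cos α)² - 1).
3((sin α + cos α)² - 1) = 3(sin(2α)) (using Pythagorean + double angle)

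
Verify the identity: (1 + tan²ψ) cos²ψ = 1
LHS = sec²ψ · cos²ψ = (1/cos²ψ) · cos²ψ = 1 = RHS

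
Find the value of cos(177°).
cos(177°) = -0.9986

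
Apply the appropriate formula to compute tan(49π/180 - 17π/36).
tan(49π/180 - 17π/36) = (tan 49π/180 - tan 17π/36)/(1 + tan 49π/180 tan 17π/36) = -0.7265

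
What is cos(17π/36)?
cos(17π/36) = 0.08716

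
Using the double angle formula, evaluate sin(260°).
sin(260°) = 2 sin 130° cos 130° = -0.9848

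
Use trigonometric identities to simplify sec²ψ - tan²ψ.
sec²ψ - tan²ψ = 1 (using Pythagorean identity)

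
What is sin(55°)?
sin(55°) = 0.8192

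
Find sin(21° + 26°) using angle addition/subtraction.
sin(21° + 26°) = sin 21° cos 26° + cos 21° sin 26° = 0.7314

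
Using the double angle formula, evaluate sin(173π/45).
sin(173π/45) = 2 sin 173π/90 cos 173π/90 = -0.4695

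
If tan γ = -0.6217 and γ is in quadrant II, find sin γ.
sin γ = 0.528 (using tan²γ + 1 = sec²γ)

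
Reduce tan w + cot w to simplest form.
tan w + cot w = sec w csc w (using Quotient identities)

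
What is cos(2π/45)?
cos(2π/45) = 0.9903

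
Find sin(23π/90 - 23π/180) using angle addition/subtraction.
sin(23π/90 - 23π/180) = sin 23π/90 cos 23π/180 - cos 23π/90 sin 23π/180 = 0.3907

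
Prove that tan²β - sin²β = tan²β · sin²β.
LHS = sin²β/cos²β - sin²β = sin²β(1/cos²β - 1) = sin²β · (1 - cos²β)/cos²β = sin²β · sin²β/cos²β = sin²β · tan²β = RHS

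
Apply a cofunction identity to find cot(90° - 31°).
cot(90° - 31°) = tan(31°) = 0.6009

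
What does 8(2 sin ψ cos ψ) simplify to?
8(2 sin ψ cos ψ) = 8(sin(2ψ)) (using Double angle)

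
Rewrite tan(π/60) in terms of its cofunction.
tan(π/60) = cot(π/2 - π/60) = cot(29π/60)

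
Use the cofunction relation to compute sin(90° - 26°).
sin(90° - 26°) = cos(26°) = 0.8988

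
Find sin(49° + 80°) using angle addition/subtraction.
sin(49° + 80°) = sin 49° cos 80° + cos 49° sin 80° = 0.7771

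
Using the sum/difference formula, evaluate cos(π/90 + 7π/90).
cos(π/90 + 7π/90) = cos π/90 cos 7π/90 - sin π/90 sin 7π/90 = 0.9613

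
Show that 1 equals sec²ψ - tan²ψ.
RHS = 1/cos²ψ - sin²ψ/cos²ψ = (1 - sin²ψ)/cos²ψ = cos²ψ/cos²ψ = 1 = LHS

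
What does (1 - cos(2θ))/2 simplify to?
(1 - cos(2θ))/2 = sin²θ (using Power reduction)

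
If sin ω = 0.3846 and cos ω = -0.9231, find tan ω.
tan ω = sin ω / cos ω = -0.4166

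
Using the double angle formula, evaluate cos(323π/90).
cos(323π/90) = cos²323π/180 - sin²323π/180 = 0.2756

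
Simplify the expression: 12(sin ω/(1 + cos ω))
12(sin ω/(1 + cos ω)) = 12(tan(ω/2)) (using Half angle)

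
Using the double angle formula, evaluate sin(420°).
sin(420°) = 2 sin 210° cos 210° = √3/2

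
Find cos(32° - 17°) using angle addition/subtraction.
cos(32° - 17°) = cos 32° cos 17° + sin 32° sin 17° = (√6+√2)/4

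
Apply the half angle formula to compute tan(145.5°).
tan(145.5°) = sin 291° / (1 + cos 291°) = -0.6873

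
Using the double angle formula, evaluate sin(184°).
sin(184°) = 2 sin 92° cos 92° = -0.06976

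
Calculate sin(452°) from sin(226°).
sin(452°) = 2 sin 226° cos 226° = 0.9994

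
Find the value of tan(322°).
tan(322°) = -0.7813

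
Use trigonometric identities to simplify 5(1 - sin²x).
5(1 - sin²x) = 5(cos²x) (using Pythagorean identity)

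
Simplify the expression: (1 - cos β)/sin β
(1 - cos β)/sin β = tan(β/2) (using Half angle)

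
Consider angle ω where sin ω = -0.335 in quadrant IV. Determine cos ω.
cos ω = √(1 - sin²ω) = 0.9422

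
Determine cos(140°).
cos(140°) = -0.766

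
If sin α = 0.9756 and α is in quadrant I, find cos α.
cos α = 0.2196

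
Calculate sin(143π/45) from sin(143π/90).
sin(143π/45) = 2 sin 143π/90 cos 143π/90 = -0.5299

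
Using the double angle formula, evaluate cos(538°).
cos(538°) = cos²269° - sin²269° = -0.9994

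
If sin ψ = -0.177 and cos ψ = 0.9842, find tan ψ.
tan ψ = sin ψ / cos ψ = -0.1798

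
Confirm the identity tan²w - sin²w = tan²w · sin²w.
LHS = sin²w/cos²w - sin²w = sin²w(1/cos²w - 1) = sin²w · (1 - cos²w)/cos²w = sin²w · sin²w/cos²w = sin²w · tan²w = RHS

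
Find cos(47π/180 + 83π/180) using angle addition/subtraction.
cos(47π/180 + 83π/180) = cos 47π/180 cos 83π/180 - sin 47π/180 sin 83π/180 = -0.6428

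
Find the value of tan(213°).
tan(213°) = 0.6494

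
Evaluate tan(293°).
tan(293°) = -2.356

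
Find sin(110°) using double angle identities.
sin(110°) = 2 sin 55° cos 55° = 0.9397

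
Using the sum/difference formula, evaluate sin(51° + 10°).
sin(51° + 10°) = sin 51° cos 10° + cos 51° sin 10° = 0.8746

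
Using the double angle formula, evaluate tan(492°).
tan(492°) = 2 tan 246° / (1 - tan²246°) = -1.111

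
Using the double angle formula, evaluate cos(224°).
cos(224°) = 2cos²112° - 1 = -0.7193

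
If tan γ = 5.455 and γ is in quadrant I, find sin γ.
sin γ = 0.9836 (using tan²γ + 1 = sec²γ)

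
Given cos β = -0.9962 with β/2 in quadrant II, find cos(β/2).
cos(β/2) = ±√((1 + cos β)/2); negative since β/2 ∈ QII, so cos(β/2) = -0.04359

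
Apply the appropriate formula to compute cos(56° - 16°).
cos(56° - 16°) = cos 56° cos 16° + sin 56° sin 16° = 0.766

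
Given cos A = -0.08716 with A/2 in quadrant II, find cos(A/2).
cos(A/2) = ±√((1 + cos A)/2); negative since A/2 ∈ QII, so cos(A/2) = -0.6756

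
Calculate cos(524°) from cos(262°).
cos(524°) = cos²262° - sin²262° = -0.9613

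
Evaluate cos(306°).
cos(306°) = 0.5878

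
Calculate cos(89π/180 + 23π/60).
cos(89π/180 + 23π/60) = cos 89π/180 cos 23π/60 - sin 89π/180 sin 23π/60 = -0.9272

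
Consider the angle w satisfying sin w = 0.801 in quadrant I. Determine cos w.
cos w = √(1 - sin²w) = 0.5987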